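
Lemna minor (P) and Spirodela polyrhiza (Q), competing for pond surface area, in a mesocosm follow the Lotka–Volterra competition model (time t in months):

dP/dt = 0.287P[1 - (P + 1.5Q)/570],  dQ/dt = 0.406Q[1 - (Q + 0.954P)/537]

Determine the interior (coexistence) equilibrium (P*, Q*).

P* ≈ 546, Q* ≈ 15.7

Setting both brackets to zero gives the nullclines P + 1.5Q = 570 and 0.954P + Q = 537.
Substituting Q = 537 - 0.954P into the first: P(1 - 1.5·0.954) = 570 - 1.5·537.
So P* = -236/-0.431 = 546, and then Q* = 537 - 0.954·546 = 15.7.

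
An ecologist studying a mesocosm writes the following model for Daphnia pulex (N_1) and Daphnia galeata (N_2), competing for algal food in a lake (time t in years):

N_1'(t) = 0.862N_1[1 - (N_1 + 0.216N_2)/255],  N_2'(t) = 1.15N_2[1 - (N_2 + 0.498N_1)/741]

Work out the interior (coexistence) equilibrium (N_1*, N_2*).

N_1* ≈ 106, N_2* ≈ 688

Setting both brackets to zero gives the nullclines N_1 + 0.216N_2 = 255 and 0.498N_1 + N_2 = 741.
Substituting N_2 = 741 - 0.498N_1 into the first: N_1(1 - 0.216·0.498) = 255 - 0.216·741.
So N_1* = 94.9/0.892 = 106, and then N_2* = 741 - 0.498·106 = 688.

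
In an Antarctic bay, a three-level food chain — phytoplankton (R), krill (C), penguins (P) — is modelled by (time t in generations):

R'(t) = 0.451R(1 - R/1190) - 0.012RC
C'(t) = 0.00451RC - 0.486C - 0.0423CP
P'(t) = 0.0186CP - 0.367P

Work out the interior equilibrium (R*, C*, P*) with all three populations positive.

From dP/dt = 0: 0.0186C* = 0.367, so C* = 19.7.
From dR/dt = 0: 0.451(1 - R*/1190) = 0.012·19.7, giving R* = 1190·(1 - 0.525) = 565.
From dC/dt = 0: 0.00451·565 - 0.486 = 0.0423P*, so P* = 2.06/0.0423 = 48.8.

R* ≈ 565, C* ≈ 19.7, P* ≈ 48.8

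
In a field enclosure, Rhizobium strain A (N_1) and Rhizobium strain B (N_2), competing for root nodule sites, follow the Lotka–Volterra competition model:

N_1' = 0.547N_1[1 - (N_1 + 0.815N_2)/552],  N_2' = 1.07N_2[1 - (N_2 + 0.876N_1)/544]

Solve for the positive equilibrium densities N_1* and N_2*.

N_1* ≈ 380, N_2* ≈ 211

Setting both brackets to zero gives the nullclines N_1 + 0.815N_2 = 552 and 0.876N_1 + N_2 = 544.
Substituting N_2 = 544 - 0.876N_1 into the first: N_1(1 - 0.815·0.876) = 552 - 0.815·544.
So N_1* = 109/0.286 = 380, and then N_2* = 544 - 0.876·380 = 211.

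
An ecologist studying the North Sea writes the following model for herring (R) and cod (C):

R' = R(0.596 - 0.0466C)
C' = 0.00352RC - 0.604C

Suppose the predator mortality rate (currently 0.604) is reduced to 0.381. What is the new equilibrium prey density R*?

R* ≈ 108

At the interior fixed point, setting dC/dt = 0 with C > 0 fixes R* = (predator death rate)/(RC coefficient) — independent of the other coefficients.
With the change, R* = 0.381/0.00352 = 108; it falls from 172.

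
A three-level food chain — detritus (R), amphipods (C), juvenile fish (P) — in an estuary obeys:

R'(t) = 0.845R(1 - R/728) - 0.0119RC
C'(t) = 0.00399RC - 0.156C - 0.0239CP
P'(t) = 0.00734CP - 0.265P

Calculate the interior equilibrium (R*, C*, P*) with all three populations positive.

From dP/dt = 0: 0.00734C* = 0.265, so C* = 36.1.
From dR/dt = 0: 0.845(1 - R*/728) = 0.0119·36.1, giving R* = 728·(1 - 0.508) = 358.
From dC/dt = 0: 0.00399·358 - 0.156 = 0.0239P*, so P* = 1.27/0.0239 = 53.2.

R* ≈ 358, C* ≈ 36.1, P* ≈ 53.2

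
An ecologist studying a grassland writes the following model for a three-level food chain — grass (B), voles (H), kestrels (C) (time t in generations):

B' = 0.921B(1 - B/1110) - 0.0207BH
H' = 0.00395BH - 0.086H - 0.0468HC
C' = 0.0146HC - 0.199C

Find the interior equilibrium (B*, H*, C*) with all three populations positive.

From dC/dt = 0: 0.0146H* = 0.199, so H* = 13.6.
From dB/dt = 0: 0.921(1 - B*/1110) = 0.0207·13.6, giving B* = 1110·(1 - 0.306) = 770.
From dH/dt = 0: 0.00395·770 - 0.086 = 0.0468C*, so C* = 2.96/0.0468 = 63.1.

B* ≈ 770, H* ≈ 13.6, C* ≈ 63.1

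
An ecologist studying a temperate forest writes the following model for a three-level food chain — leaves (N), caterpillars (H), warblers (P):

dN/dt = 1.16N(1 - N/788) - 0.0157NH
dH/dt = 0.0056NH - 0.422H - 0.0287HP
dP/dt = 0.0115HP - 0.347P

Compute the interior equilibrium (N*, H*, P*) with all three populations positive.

N* ≈ 466, H* ≈ 30.2, P* ≈ 76.3

From dP/dt = 0: 0.0115H* = 0.347, so H* = 30.2.
From dN/dt = 0: 1.16(1 - N*/788) = 0.0157·30.2, giving N* = 788·(1 - 0.408) = 466.
From dH/dt = 0: 0.0056·466 - 0.422 = 0.0287P*, so P* = 2.19/0.0287 = 76.3.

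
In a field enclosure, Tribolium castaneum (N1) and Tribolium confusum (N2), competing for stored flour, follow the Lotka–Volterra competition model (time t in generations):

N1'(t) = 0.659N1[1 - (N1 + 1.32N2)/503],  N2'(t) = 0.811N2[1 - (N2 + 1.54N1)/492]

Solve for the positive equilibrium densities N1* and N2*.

N1* ≈ 142, N2* ≈ 274

Setting both brackets to zero gives the nullclines N1 + 1.32N2 = 503 and 1.54N1 + N2 = 492.
Substituting N2 = 492 - 1.54N1 into the first: N1(1 - 1.32·1.54) = 503 - 1.32·492.
So N1* = -146/-1.03 = 142, and then N2* = 492 - 1.54·142 = 274.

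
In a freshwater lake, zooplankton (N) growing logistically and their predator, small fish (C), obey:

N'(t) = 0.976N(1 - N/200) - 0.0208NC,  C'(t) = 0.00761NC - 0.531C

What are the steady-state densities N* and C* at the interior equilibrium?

From dC/dt = 0 with C > 0: 0.00761N* = 0.531, so N* = 69.8.
Substitute into dN/dt = 0: 0.976(1 - 69.8/200) = 0.0208C*.
The bracket is 0.651, giving C* = 0.635/0.0208 = 30.6.

N* ≈ 69.8, C* ≈ 30.6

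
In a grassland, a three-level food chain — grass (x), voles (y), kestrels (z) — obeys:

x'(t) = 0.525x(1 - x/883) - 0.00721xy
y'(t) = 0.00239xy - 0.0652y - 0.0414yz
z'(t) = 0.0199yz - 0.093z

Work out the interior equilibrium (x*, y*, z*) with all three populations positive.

From dz/dt = 0: 0.0199y* = 0.093, so y* = 4.67.
From dx/dt = 0: 0.525(1 - x*/883) = 0.00721·4.67, giving x* = 883·(1 - 0.0642) = 826.
From dy/dt = 0: 0.00239·826 - 0.0652 = 0.0414z*, so z* = 1.91/0.0414 = 46.1.

x* ≈ 826, y* ≈ 4.67, z* ≈ 46.1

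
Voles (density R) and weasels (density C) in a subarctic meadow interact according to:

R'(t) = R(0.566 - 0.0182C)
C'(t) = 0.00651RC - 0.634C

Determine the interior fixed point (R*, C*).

Set dC/dt = 0 with C > 0: 0.00651R - 0.634 = 0, so R* = 0.634/0.00651 = 97.4.
Set dR/dt = 0 with R > 0: 0.566 - 0.0182C = 0, so C* = 0.566/0.0182 = 31.1.

R* ≈ 97.4, C* ≈ 31.1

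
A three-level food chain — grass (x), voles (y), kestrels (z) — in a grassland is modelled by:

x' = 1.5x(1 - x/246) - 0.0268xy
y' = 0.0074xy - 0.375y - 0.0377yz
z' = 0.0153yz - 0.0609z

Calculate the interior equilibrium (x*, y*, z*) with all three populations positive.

x* ≈ 229, y* ≈ 3.98, z* ≈ 34.9

From dz/dt = 0: 0.0153y* = 0.0609, so y* = 3.98.
From dx/dt = 0: 1.5(1 - x*/246) = 0.0268·3.98, giving x* = 246·(1 - 0.0711) = 229.
From dy/dt = 0: 0.0074·229 - 0.375 = 0.0377z*, so z* = 1.32/0.0377 = 34.9.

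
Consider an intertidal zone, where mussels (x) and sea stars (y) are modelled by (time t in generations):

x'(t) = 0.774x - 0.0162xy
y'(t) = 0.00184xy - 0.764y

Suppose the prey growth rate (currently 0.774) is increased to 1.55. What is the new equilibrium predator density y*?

At the interior fixed point, setting dx/dt = 0 with x > 0 fixes y* = (prey growth rate)/(xy coefficient) — independent of the other coefficients.
With the change, y* = 1.55/0.0162 = 95.7; it rises from 47.8.

y* ≈ 95.7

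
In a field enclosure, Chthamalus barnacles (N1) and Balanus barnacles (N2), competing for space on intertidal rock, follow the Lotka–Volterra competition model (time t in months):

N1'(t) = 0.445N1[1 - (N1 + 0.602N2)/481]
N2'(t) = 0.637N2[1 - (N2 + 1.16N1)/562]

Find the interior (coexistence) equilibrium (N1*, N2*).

Setting both brackets to zero gives the nullclines N1 + 0.602N2 = 481 and 1.16N1 + N2 = 562.
Substituting N2 = 562 - 1.16N1 into the first: N1(1 - 0.602·1.16) = 481 - 0.602·562.
So N1* = 143/0.302 = 473, and then N2* = 562 - 1.16·473 = 13.4.

N1* ≈ 473, N2* ≈ 13.4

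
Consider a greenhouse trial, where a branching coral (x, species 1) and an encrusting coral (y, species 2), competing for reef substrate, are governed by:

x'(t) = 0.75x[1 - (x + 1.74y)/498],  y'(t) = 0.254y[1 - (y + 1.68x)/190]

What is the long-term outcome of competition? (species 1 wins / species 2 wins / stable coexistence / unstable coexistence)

species 1 excludes species 2

Compare the nullcline intercepts: K1/α12 = 498/1.74 = 286 > K2 = 190; K2/α21 = 190/1.68 = 113 < K1 = 498.
Since the inequalities point opposite ways, species 1 can invade but species 2 cannot.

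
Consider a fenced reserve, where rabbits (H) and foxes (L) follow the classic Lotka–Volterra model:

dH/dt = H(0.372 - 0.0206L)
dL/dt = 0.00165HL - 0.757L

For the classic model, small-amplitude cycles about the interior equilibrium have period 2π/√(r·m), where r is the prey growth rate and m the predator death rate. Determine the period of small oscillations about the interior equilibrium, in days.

T ≈ 11.8 days

Here r = 0.372 and m = 0.757, so r·m = 0.282.
ω = √0.282 = 0.531 per day, hence T = 2π/ω ≈ 11.8 days.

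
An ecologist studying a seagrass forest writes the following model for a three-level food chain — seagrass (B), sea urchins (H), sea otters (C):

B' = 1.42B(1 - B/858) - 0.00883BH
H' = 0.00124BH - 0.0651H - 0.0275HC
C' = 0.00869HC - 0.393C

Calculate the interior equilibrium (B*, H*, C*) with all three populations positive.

From dC/dt = 0: 0.00869H* = 0.393, so H* = 45.2.
From dB/dt = 0: 1.42(1 - B*/858) = 0.00883·45.2, giving B* = 858·(1 - 0.281) = 617.
From dH/dt = 0: 0.00124·617 - 0.0651 = 0.0275C*, so C* = 0.7/0.0275 = 25.4.

B* ≈ 617, H* ≈ 45.2, C* ≈ 25.4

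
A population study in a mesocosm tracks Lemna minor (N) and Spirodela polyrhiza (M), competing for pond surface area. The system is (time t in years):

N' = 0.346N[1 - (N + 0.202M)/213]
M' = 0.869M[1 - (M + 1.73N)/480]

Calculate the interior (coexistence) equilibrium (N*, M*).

N* ≈ 178, M* ≈ 171

Setting both brackets to zero gives the nullclines N + 0.202M = 213 and 1.73N + M = 480.
Substituting M = 480 - 1.73N into the first: N(1 - 0.202·1.73) = 213 - 0.202·480.
So N* = 116/0.651 = 178, and then M* = 480 - 1.73·178 = 171.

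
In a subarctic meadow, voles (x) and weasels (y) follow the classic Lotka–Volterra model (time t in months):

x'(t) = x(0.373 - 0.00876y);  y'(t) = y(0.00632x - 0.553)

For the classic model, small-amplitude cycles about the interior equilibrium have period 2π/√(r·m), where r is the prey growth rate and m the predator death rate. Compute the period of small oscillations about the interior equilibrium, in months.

Here r = 0.373 and m = 0.553, so r·m = 0.206.
ω = √0.206 = 0.454 per month, hence T = 2π/ω ≈ 13.8 months.

T ≈ 13.8 months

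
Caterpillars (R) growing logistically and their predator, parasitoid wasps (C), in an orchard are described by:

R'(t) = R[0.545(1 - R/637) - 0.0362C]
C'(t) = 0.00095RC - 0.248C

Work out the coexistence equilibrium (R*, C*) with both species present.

From dC/dt = 0 with C > 0: 0.00095R* = 0.248, so R* = 261.
Substitute into dR/dt = 0: 0.545(1 - 261/637) = 0.0362C*.
The bracket is 0.59, giving C* = 0.322/0.0362 = 8.89.

R* ≈ 261, C* ≈ 8.89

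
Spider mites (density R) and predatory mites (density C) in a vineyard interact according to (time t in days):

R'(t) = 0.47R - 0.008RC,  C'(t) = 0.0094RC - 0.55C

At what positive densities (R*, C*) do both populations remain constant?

Set dC/dt = 0 with C > 0: 0.0094R - 0.55 = 0, so R* = 0.55/0.0094 = 58.5.
Set dR/dt = 0 with R > 0: 0.47 - 0.008C = 0, so C* = 0.47/0.008 = 58.7.

R* ≈ 58.5, C* ≈ 58.7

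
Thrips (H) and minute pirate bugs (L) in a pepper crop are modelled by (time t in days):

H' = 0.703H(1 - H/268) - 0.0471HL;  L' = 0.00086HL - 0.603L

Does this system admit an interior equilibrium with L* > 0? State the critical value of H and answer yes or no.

The predator equation gives dL/dt > 0 only when H > 0.603/0.00086 = 701.
Without the predator, H → K = 268. Since 268 < 701, the predator cannot invade.

Threshold H = 701; K < 701, so no, the predator goes extinct.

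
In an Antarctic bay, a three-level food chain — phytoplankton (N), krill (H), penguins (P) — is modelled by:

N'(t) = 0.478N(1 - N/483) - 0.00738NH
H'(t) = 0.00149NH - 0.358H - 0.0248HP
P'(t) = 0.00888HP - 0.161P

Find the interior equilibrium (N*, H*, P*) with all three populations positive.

From dP/dt = 0: 0.00888H* = 0.161, so H* = 18.1.
From dN/dt = 0: 0.478(1 - N*/483) = 0.00738·18.1, giving N* = 483·(1 - 0.28) = 348.
From dH/dt = 0: 0.00149·348 - 0.358 = 0.0248P*, so P* = 0.16/0.0248 = 6.46.

N* ≈ 348, H* ≈ 18.1, P* ≈ 6.46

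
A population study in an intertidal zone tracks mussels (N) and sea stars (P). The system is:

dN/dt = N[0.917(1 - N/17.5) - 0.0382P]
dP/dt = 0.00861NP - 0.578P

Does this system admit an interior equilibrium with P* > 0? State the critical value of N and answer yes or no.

Threshold N = 67.1; K < 67.1, so no, the predator goes extinct.

The predator equation gives dP/dt > 0 only when N > 0.578/0.00861 = 67.1.
Without the predator, N → K = 17.5. Since 17.5 < 67.1, the predator cannot invade.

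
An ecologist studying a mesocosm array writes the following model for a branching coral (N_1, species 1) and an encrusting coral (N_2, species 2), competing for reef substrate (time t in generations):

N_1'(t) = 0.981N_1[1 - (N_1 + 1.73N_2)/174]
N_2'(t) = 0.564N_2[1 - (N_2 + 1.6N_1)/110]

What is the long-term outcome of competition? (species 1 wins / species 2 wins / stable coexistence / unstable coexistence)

Compare the nullcline intercepts: K1/α12 = 174/1.73 = 101 < K2 = 110; K2/α21 = 110/1.6 = 68.8 < K1 = 174.
Since both are reversed, neither can invade when rare; the interior point is a saddle.

unstable coexistence (outcome depends on initial conditions)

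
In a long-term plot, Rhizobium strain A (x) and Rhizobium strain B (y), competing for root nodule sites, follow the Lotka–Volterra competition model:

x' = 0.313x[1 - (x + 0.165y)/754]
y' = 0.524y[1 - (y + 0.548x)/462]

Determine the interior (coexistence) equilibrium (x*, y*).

x* ≈ 745, y* ≈ 53.7

Setting both brackets to zero gives the nullclines x + 0.165y = 754 and 0.548x + y = 462.
Substituting y = 462 - 0.548x into the first: x(1 - 0.165·0.548) = 754 - 0.165·462.
So x* = 678/0.91 = 745, and then y* = 462 - 0.548·745 = 53.7.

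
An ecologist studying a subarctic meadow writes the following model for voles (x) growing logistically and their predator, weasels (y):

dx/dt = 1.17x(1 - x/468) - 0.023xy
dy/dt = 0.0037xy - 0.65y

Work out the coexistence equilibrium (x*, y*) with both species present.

x* ≈ 176, y* ≈ 31.8

From dy/dt = 0 with y > 0: 0.0037x* = 0.65, so x* = 176.
Substitute into dx/dt = 0: 1.17(1 - 176/468) = 0.023y*.
The bracket is 0.625, giving y* = 0.731/0.023 = 31.8.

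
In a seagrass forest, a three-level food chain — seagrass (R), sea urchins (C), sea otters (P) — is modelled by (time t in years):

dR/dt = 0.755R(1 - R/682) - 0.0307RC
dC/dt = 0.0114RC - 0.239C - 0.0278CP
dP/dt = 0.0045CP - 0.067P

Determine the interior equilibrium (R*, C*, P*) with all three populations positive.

R* ≈ 269, C* ≈ 14.9, P* ≈ 102

From dP/dt = 0: 0.0045C* = 0.067, so C* = 14.9.
From dR/dt = 0: 0.755(1 - R*/682) = 0.0307·14.9, giving R* = 682·(1 - 0.605) = 269.
From dC/dt = 0: 0.0114·269 - 0.239 = 0.0278P*, so P* = 2.83/0.0278 = 102.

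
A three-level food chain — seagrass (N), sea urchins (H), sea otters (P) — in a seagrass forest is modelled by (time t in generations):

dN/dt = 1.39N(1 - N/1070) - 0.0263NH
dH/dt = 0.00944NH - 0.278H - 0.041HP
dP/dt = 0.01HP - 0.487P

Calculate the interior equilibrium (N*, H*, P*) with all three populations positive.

From dP/dt = 0: 0.01H* = 0.487, so H* = 48.7.
From dN/dt = 0: 1.39(1 - N*/1070) = 0.0263·48.7, giving N* = 1070·(1 - 0.921) = 84.1.
From dH/dt = 0: 0.00944·84.1 - 0.278 = 0.041P*, so P* = 0.515/0.041 = 12.6.

N* ≈ 84.1, H* ≈ 48.7, P* ≈ 12.6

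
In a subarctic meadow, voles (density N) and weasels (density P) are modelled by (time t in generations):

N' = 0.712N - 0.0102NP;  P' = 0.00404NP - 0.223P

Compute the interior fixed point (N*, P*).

N* ≈ 55.2, P* ≈ 69.8

Set dP/dt = 0 with P > 0: 0.00404N - 0.223 = 0, so N* = 0.223/0.00404 = 55.2.
Set dN/dt = 0 with N > 0: 0.712 - 0.0102P = 0, so P* = 0.712/0.0102 = 69.8.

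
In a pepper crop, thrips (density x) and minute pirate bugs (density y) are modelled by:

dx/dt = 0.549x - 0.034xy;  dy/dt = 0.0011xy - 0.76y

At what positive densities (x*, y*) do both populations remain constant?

x* ≈ 691, y* ≈ 16.1

Set dy/dt = 0 with y > 0: 0.0011x - 0.76 = 0, so x* = 0.76/0.0011 = 691.
Set dx/dt = 0 with x > 0: 0.549 - 0.034y = 0, so y* = 0.549/0.034 = 16.1.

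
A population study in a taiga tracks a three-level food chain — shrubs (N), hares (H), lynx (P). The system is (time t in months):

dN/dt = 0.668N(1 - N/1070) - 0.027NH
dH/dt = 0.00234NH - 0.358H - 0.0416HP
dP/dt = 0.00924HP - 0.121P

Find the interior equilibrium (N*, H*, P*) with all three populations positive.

From dP/dt = 0: 0.00924H* = 0.121, so H* = 13.1.
From dN/dt = 0: 0.668(1 - N*/1070) = 0.027·13.1, giving N* = 1070·(1 - 0.529) = 504.
From dH/dt = 0: 0.00234·504 - 0.358 = 0.0416P*, so P* = 0.821/0.0416 = 19.7.

N* ≈ 504, H* ≈ 13.1, P* ≈ 19.7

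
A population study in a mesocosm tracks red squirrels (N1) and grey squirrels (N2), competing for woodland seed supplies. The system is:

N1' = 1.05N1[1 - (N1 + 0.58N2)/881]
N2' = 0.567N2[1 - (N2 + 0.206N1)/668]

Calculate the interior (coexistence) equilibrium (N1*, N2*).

N1* ≈ 561, N2* ≈ 553

Setting both brackets to zero gives the nullclines N1 + 0.58N2 = 881 and 0.206N1 + N2 = 668.
Substituting N2 = 668 - 0.206N1 into the first: N1(1 - 0.58·0.206) = 881 - 0.58·668.
So N1* = 494/0.881 = 561, and then N2* = 668 - 0.206·561 = 553.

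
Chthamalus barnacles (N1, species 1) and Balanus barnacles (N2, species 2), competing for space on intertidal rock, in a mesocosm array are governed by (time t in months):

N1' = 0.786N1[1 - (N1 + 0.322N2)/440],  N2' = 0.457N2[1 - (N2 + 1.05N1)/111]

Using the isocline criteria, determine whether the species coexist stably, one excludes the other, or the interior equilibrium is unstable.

species 1 excludes species 2

Compare the nullcline intercepts: K1/α12 = 440/0.322 = 1370 > K2 = 111; K2/α21 = 111/1.05 = 106 < K1 = 440.
Since the inequalities point opposite ways, species 1 can invade but species 2 cannot.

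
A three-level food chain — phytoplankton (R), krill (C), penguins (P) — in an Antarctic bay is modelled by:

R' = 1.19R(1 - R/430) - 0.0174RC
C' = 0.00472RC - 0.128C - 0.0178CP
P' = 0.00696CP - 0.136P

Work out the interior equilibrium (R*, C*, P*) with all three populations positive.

R* ≈ 307, C* ≈ 19.5, P* ≈ 74.3

From dP/dt = 0: 0.00696C* = 0.136, so C* = 19.5.
From dR/dt = 0: 1.19(1 - R*/430) = 0.0174·19.5, giving R* = 430·(1 - 0.286) = 307.
From dC/dt = 0: 0.00472·307 - 0.128 = 0.0178P*, so P* = 1.32/0.0178 = 74.3.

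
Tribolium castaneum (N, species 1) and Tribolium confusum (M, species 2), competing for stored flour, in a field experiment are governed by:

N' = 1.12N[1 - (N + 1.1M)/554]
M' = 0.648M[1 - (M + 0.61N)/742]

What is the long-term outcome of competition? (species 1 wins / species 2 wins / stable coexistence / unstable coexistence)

species 2 excludes species 1

Compare the nullcline intercepts: K1/α12 = 554/1.1 = 504 < K2 = 742; K2/α21 = 742/0.61 = 1220 > K1 = 554.
Since the inequalities point opposite ways, species 2 can invade but species 1 cannot.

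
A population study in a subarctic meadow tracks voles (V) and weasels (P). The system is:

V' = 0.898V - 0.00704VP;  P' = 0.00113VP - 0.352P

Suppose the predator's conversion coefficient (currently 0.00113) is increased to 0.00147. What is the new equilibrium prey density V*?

At the interior fixed point, setting dP/dt = 0 with P > 0 fixes V* = (predator death rate)/(VP coefficient) — independent of the other coefficients.
With the change, V* = 0.352/0.00147 = 239; it falls from 312.

V* ≈ 239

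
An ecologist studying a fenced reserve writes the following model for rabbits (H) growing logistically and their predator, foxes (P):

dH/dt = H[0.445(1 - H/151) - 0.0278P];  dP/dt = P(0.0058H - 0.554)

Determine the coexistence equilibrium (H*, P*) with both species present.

From dP/dt = 0 with P > 0: 0.0058H* = 0.554, so H* = 95.5.
Substitute into dH/dt = 0: 0.445(1 - 95.5/151) = 0.0278P*.
The bracket is 0.367, giving P* = 0.164/0.0278 = 5.88.

H* ≈ 95.5, P* ≈ 5.88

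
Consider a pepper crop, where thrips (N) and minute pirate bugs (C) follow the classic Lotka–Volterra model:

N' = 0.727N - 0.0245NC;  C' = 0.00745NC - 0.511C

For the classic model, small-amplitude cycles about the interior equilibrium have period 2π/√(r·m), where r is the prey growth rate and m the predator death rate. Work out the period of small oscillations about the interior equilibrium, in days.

Here r = 0.727 and m = 0.511, so r·m = 0.371.
ω = √0.371 = 0.61 per day, hence T = 2π/ω ≈ 10.3 days.

T ≈ 10.3 days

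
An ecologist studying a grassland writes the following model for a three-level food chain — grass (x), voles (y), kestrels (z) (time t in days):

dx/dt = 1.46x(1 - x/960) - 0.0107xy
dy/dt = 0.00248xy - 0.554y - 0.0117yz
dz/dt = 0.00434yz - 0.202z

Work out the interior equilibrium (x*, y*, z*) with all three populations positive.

x* ≈ 633, y* ≈ 46.5, z* ≈ 86.7

From dz/dt = 0: 0.00434y* = 0.202, so y* = 46.5.
From dx/dt = 0: 1.46(1 - x*/960) = 0.0107·46.5, giving x* = 960·(1 - 0.341) = 633.
From dy/dt = 0: 0.00248·633 - 0.554 = 0.0117z*, so z* = 1.01/0.0117 = 86.7.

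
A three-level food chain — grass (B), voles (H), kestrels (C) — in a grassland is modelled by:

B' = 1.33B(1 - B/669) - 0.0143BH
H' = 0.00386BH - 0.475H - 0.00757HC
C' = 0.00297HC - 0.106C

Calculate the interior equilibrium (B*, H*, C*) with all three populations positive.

B* ≈ 412, H* ≈ 35.7, C* ≈ 147

From dC/dt = 0: 0.00297H* = 0.106, so H* = 35.7.
From dB/dt = 0: 1.33(1 - B*/669) = 0.0143·35.7, giving B* = 669·(1 - 0.384) = 412.
From dH/dt = 0: 0.00386·412 - 0.475 = 0.00757C*, so C* = 1.12/0.00757 = 147.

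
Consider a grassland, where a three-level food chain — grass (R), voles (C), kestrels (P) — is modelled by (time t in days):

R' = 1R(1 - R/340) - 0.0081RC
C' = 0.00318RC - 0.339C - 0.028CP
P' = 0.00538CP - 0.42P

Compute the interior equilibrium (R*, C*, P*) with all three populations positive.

R* ≈ 125, C* ≈ 78.1, P* ≈ 2.09

From dP/dt = 0: 0.00538C* = 0.42, so C* = 78.1.
From dR/dt = 0: 1(1 - R*/340) = 0.0081·78.1, giving R* = 340·(1 - 0.632) = 125.
From dC/dt = 0: 0.00318·125 - 0.339 = 0.028P*, so P* = 0.0585/0.028 = 2.09.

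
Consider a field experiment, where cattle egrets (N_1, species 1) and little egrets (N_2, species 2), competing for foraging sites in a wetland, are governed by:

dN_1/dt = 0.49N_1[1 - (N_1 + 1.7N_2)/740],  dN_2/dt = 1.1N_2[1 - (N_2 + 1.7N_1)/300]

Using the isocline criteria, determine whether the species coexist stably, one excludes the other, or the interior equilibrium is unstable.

species 1 excludes species 2

Compare the nullcline intercepts: K1/α12 = 740/1.7 = 435 > K2 = 300; K2/α21 = 300/1.7 = 176 < K1 = 740.
Since the inequalities point opposite ways, species 1 can invade but species 2 cannot.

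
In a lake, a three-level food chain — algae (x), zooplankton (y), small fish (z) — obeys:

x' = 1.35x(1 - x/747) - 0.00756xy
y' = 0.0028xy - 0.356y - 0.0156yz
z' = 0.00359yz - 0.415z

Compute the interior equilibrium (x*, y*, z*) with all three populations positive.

From dz/dt = 0: 0.00359y* = 0.415, so y* = 116.
From dx/dt = 0: 1.35(1 - x*/747) = 0.00756·116, giving x* = 747·(1 - 0.647) = 263.
From dy/dt = 0: 0.0028·263 - 0.356 = 0.0156z*, so z* = 0.382/0.0156 = 24.5.

x* ≈ 263, y* ≈ 116, z* ≈ 24.5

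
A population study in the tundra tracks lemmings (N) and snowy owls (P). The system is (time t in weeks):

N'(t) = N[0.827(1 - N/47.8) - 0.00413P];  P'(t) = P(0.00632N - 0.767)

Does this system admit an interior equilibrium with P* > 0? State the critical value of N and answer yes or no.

The predator equation gives dP/dt > 0 only when N > 0.767/0.00632 = 121.
Without the predator, N → K = 47.8. Since 47.8 < 121, the predator cannot invade.

Threshold N = 121; K < 121, so no, the predator goes extinct.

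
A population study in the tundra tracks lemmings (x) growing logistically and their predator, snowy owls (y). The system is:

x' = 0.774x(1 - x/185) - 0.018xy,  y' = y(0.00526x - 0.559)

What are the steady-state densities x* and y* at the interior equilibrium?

From dy/dt = 0 with y > 0: 0.00526x* = 0.559, so x* = 106.
Substitute into dx/dt = 0: 0.774(1 - 106/185) = 0.018y*.
The bracket is 0.426, giving y* = 0.329/0.018 = 18.3.

x* ≈ 106, y* ≈ 18.3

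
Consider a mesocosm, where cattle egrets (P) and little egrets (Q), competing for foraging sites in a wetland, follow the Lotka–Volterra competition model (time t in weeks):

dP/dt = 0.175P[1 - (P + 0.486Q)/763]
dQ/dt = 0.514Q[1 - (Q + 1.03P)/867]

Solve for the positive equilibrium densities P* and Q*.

P* ≈ 684, Q* ≈ 162

Setting both brackets to zero gives the nullclines P + 0.486Q = 763 and 1.03P + Q = 867.
Substituting Q = 867 - 1.03P into the first: P(1 - 0.486·1.03) = 763 - 0.486·867.
So P* = 342/0.499 = 684, and then Q* = 867 - 1.03·684 = 162.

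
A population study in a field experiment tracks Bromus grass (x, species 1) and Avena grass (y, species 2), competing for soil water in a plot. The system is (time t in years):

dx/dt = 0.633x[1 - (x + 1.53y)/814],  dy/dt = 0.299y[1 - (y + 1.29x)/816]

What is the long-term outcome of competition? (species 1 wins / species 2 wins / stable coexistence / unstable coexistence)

Compare the nullcline intercepts: K1/α12 = 814/1.53 = 532 < K2 = 816; K2/α21 = 816/1.29 = 633 < K1 = 814.
Since both are reversed, neither can invade when rare; the interior point is a saddle.

unstable coexistence (outcome depends on initial conditions)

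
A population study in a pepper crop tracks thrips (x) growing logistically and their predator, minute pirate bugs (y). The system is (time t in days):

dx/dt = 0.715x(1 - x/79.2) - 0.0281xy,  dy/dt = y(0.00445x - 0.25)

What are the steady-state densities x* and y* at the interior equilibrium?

x* ≈ 56.2, y* ≈ 7.4

From dy/dt = 0 with y > 0: 0.00445x* = 0.25, so x* = 56.2.
Substitute into dx/dt = 0: 0.715(1 - 56.2/79.2) = 0.0281y*.
The bracket is 0.291, giving y* = 0.208/0.0281 = 7.4.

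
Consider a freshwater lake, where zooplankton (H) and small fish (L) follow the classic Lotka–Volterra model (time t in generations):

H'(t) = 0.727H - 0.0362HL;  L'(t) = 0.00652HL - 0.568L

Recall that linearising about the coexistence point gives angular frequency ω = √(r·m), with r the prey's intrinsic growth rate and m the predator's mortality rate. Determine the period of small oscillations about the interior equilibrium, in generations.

Here r = 0.727 and m = 0.568, so r·m = 0.413.
ω = √0.413 = 0.643 per generation, hence T = 2π/ω ≈ 9.78 generations.

T ≈ 9.78 generations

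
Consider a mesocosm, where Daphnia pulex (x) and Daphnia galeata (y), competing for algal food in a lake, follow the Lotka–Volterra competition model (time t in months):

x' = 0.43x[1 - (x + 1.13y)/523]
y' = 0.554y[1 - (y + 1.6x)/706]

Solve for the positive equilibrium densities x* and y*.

Setting both brackets to zero gives the nullclines x + 1.13y = 523 and 1.6x + y = 706.
Substituting y = 706 - 1.6x into the first: x(1 - 1.13·1.6) = 523 - 1.13·706.
So x* = -275/-0.808 = 340, and then y* = 706 - 1.6·340 = 162.

x* ≈ 340, y* ≈ 162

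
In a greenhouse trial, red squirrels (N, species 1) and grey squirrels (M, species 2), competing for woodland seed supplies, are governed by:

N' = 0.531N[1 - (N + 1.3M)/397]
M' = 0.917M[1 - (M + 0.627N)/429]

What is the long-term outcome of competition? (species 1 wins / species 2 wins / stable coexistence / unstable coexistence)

Compare the nullcline intercepts: K1/α12 = 397/1.3 = 305 < K2 = 429; K2/α21 = 429/0.627 = 684 > K1 = 397.
Since the inequalities point opposite ways, species 2 can invade but species 1 cannot.

species 2 excludes species 1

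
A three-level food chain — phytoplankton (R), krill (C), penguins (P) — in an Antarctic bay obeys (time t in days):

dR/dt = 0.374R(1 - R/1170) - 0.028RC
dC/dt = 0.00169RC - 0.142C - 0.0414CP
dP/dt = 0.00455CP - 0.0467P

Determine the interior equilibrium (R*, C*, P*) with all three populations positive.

From dP/dt = 0: 0.00455C* = 0.0467, so C* = 10.3.
From dR/dt = 0: 0.374(1 - R*/1170) = 0.028·10.3, giving R* = 1170·(1 - 0.768) = 271.
From dC/dt = 0: 0.00169·271 - 0.142 = 0.0414P*, so P* = 0.316/0.0414 = 7.63.

R* ≈ 271, C* ≈ 10.3, P* ≈ 7.63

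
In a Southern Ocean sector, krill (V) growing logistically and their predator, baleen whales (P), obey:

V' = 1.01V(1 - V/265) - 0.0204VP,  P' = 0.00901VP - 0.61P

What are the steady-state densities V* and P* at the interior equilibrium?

V* ≈ 67.7, P* ≈ 36.9

From dP/dt = 0 with P > 0: 0.00901V* = 0.61, so V* = 67.7.
Substitute into dV/dt = 0: 1.01(1 - 67.7/265) = 0.0204P*.
The bracket is 0.745, giving P* = 0.752/0.0204 = 36.9.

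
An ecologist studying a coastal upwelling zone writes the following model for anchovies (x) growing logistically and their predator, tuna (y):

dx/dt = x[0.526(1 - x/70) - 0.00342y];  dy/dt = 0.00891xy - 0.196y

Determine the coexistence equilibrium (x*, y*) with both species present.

x* ≈ 22, y* ≈ 105

From dy/dt = 0 with y > 0: 0.00891x* = 0.196, so x* = 22.
Substitute into dx/dt = 0: 0.526(1 - 22/70) = 0.00342y*.
The bracket is 0.686, giving y* = 0.361/0.00342 = 105.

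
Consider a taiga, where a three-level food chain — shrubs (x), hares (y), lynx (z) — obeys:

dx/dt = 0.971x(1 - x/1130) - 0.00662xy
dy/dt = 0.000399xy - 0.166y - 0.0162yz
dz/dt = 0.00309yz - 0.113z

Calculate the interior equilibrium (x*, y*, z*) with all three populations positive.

x* ≈ 848, y* ≈ 36.6, z* ≈ 10.6

From dz/dt = 0: 0.00309y* = 0.113, so y* = 36.6.
From dx/dt = 0: 0.971(1 - x*/1130) = 0.00662·36.6, giving x* = 1130·(1 - 0.249) = 848.
From dy/dt = 0: 0.000399·848 - 0.166 = 0.0162z*, so z* = 0.172/0.0162 = 10.6.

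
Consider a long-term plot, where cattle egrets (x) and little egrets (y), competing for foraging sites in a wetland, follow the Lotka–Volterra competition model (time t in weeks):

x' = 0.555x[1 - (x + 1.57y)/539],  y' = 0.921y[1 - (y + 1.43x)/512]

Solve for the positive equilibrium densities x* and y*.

Setting both brackets to zero gives the nullclines x + 1.57y = 539 and 1.43x + y = 512.
Substituting y = 512 - 1.43x into the first: x(1 - 1.57·1.43) = 539 - 1.57·512.
So x* = -265/-1.25 = 213, and then y* = 512 - 1.43·213 = 208.

x* ≈ 213, y* ≈ 208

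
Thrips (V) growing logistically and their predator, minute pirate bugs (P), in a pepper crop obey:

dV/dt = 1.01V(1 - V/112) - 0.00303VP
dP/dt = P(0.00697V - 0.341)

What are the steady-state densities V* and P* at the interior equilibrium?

From dP/dt = 0 with P > 0: 0.00697V* = 0.341, so V* = 48.9.
Substitute into dV/dt = 0: 1.01(1 - 48.9/112) = 0.00303P*.
The bracket is 0.563, giving P* = 0.569/0.00303 = 188.

V* ≈ 48.9, P* ≈ 188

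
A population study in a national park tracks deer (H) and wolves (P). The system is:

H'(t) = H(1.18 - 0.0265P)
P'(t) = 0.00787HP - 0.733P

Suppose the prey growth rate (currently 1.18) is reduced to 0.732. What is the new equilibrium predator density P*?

P* ≈ 27.6

At the interior fixed point, setting dH/dt = 0 with H > 0 fixes P* = (prey growth rate)/(HP coefficient) — independent of the other coefficients.
With the change, P* = 0.732/0.0265 = 27.6; it falls from 44.5.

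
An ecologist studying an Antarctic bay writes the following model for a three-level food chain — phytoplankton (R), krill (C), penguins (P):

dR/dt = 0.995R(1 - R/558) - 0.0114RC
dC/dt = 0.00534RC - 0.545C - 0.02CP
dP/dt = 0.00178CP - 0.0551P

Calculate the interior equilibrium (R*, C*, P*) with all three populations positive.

From dP/dt = 0: 0.00178C* = 0.0551, so C* = 31.
From dR/dt = 0: 0.995(1 - R*/558) = 0.0114·31, giving R* = 558·(1 - 0.355) = 360.
From dC/dt = 0: 0.00534·360 - 0.545 = 0.02P*, so P* = 1.38/0.02 = 68.9.

R* ≈ 360, C* ≈ 31, P* ≈ 68.9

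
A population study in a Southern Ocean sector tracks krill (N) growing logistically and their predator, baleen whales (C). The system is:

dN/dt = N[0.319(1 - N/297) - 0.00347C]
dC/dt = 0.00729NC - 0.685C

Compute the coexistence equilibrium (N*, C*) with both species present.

From dC/dt = 0 with C > 0: 0.00729N* = 0.685, so N* = 94.
Substitute into dN/dt = 0: 0.319(1 - 94/297) = 0.00347C*.
The bracket is 0.684, giving C* = 0.218/0.00347 = 62.8.

N* ≈ 94, C* ≈ 62.8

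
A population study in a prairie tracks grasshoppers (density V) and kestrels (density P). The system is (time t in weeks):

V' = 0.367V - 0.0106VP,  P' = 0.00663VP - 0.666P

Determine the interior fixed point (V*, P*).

V* ≈ 100, P* ≈ 34.6

Set dP/dt = 0 with P > 0: 0.00663V - 0.666 = 0, so V* = 0.666/0.00663 = 100.
Set dV/dt = 0 with V > 0: 0.367 - 0.0106P = 0, so P* = 0.367/0.0106 = 34.6.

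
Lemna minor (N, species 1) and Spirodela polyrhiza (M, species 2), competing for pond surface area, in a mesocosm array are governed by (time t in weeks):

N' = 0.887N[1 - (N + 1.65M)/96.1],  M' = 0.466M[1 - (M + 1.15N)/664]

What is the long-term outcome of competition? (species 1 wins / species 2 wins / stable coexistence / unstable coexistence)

species 2 excludes species 1

Compare the nullcline intercepts: K1/α12 = 96.1/1.65 = 58.2 < K2 = 664; K2/α21 = 664/1.15 = 577 > K1 = 96.1.
Since the inequalities point opposite ways, species 2 can invade but species 1 cannot.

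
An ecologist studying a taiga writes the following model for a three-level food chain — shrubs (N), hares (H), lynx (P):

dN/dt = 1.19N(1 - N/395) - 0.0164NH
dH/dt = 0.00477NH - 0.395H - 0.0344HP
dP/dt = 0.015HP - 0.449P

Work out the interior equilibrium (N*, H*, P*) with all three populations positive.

N* ≈ 232, H* ≈ 29.9, P* ≈ 20.7

From dP/dt = 0: 0.015H* = 0.449, so H* = 29.9.
From dN/dt = 0: 1.19(1 - N*/395) = 0.0164·29.9, giving N* = 395·(1 - 0.413) = 232.
From dH/dt = 0: 0.00477·232 - 0.395 = 0.0344P*, so P* = 0.712/0.0344 = 20.7.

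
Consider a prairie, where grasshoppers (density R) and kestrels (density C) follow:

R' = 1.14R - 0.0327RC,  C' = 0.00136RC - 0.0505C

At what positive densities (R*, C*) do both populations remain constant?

R* ≈ 37.1, C* ≈ 34.9

Set dC/dt = 0 with C > 0: 0.00136R - 0.0505 = 0, so R* = 0.0505/0.00136 = 37.1.
Set dR/dt = 0 with R > 0: 1.14 - 0.0327C = 0, so C* = 1.14/0.0327 = 34.9.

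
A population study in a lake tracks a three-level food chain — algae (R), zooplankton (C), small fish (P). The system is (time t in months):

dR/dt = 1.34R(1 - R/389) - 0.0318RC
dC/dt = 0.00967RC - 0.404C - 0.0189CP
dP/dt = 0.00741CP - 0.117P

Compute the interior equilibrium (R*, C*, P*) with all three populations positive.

From dP/dt = 0: 0.00741C* = 0.117, so C* = 15.8.
From dR/dt = 0: 1.34(1 - R*/389) = 0.0318·15.8, giving R* = 389·(1 - 0.375) = 243.
From dC/dt = 0: 0.00967·243 - 0.404 = 0.0189P*, so P* = 1.95/0.0189 = 103.

R* ≈ 243, C* ≈ 15.8, P* ≈ 103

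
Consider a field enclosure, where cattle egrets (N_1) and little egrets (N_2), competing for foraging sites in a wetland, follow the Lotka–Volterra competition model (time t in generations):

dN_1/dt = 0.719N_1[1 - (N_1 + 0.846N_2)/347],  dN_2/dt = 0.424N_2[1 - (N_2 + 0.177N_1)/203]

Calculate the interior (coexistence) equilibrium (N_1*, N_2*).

N_1* ≈ 206, N_2* ≈ 167

Setting both brackets to zero gives the nullclines N_1 + 0.846N_2 = 347 and 0.177N_1 + N_2 = 203.
Substituting N_2 = 203 - 0.177N_1 into the first: N_1(1 - 0.846·0.177) = 347 - 0.846·203.
So N_1* = 175/0.85 = 206, and then N_2* = 203 - 0.177·206 = 167.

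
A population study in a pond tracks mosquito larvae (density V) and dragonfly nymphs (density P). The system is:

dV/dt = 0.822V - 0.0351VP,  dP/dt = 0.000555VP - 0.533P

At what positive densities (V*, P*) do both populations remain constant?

V* ≈ 960, P* ≈ 23.4

Set dP/dt = 0 with P > 0: 0.000555V - 0.533 = 0, so V* = 0.533/0.000555 = 960.
Set dV/dt = 0 with V > 0: 0.822 - 0.0351P = 0, so P* = 0.822/0.0351 = 23.4.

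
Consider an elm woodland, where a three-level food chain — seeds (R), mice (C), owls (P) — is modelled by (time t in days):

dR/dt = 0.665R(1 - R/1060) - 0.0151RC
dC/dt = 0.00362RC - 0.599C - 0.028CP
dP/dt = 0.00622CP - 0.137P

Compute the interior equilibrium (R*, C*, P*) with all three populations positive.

R* ≈ 530, C* ≈ 22, P* ≈ 47.1

From dP/dt = 0: 0.00622C* = 0.137, so C* = 22.
From dR/dt = 0: 0.665(1 - R*/1060) = 0.0151·22, giving R* = 1060·(1 - 0.5) = 530.
From dC/dt = 0: 0.00362·530 - 0.599 = 0.028P*, so P* = 1.32/0.028 = 47.1.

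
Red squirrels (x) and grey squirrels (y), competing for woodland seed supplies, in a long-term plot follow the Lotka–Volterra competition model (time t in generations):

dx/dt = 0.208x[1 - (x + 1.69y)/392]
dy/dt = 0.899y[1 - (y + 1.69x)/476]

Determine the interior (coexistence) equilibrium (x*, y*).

Setting both brackets to zero gives the nullclines x + 1.69y = 392 and 1.69x + y = 476.
Substituting y = 476 - 1.69x into the first: x(1 - 1.69·1.69) = 392 - 1.69·476.
So x* = -412/-1.86 = 222, and then y* = 476 - 1.69·222 = 100.

x* ≈ 222, y* ≈ 100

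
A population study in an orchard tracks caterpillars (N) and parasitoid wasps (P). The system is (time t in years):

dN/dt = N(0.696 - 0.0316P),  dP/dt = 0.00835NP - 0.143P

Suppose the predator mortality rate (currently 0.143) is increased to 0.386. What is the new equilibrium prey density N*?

N* ≈ 46.2

At the interior fixed point, setting dP/dt = 0 with P > 0 fixes N* = (predator death rate)/(NP coefficient) — independent of the other coefficients.
With the change, N* = 0.386/0.00835 = 46.2; it rises from 17.1.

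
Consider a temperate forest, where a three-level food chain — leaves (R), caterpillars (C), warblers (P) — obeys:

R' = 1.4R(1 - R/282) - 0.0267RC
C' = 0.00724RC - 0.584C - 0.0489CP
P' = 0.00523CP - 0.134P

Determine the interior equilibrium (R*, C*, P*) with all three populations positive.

From dP/dt = 0: 0.00523C* = 0.134, so C* = 25.6.
From dR/dt = 0: 1.4(1 - R*/282) = 0.0267·25.6, giving R* = 282·(1 - 0.489) = 144.
From dC/dt = 0: 0.00724·144 - 0.584 = 0.0489P*, so P* = 0.46/0.0489 = 9.41.

R* ≈ 144, C* ≈ 25.6, P* ≈ 9.41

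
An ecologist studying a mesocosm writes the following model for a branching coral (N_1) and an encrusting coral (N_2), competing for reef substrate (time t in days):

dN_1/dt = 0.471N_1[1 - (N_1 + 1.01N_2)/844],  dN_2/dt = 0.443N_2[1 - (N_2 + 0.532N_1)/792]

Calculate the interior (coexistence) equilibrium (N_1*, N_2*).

Setting both brackets to zero gives the nullclines N_1 + 1.01N_2 = 844 and 0.532N_1 + N_2 = 792.
Substituting N_2 = 792 - 0.532N_1 into the first: N_1(1 - 1.01·0.532) = 844 - 1.01·792.
So N_1* = 44.1/0.463 = 95.3, and then N_2* = 792 - 0.532·95.3 = 741.

N_1* ≈ 95.3, N_2* ≈ 741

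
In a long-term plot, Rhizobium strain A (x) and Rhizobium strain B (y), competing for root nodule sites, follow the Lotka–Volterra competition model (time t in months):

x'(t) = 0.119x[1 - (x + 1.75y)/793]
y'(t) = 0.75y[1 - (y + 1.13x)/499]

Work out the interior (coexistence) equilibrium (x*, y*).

Setting both brackets to zero gives the nullclines x + 1.75y = 793 and 1.13x + y = 499.
Substituting y = 499 - 1.13x into the first: x(1 - 1.75·1.13) = 793 - 1.75·499.
So x* = -80.2/-0.977 = 82.1, and then y* = 499 - 1.13·82.1 = 406.

x* ≈ 82.1, y* ≈ 406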